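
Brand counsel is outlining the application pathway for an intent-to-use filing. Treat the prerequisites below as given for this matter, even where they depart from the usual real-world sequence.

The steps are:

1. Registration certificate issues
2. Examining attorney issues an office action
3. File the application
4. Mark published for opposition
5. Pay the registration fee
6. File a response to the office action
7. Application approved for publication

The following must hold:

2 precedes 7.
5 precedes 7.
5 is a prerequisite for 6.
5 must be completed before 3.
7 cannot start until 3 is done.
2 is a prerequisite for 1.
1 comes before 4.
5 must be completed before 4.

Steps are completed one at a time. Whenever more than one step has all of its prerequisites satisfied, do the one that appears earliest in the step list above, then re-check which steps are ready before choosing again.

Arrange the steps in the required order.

Nothing is required for 2 and 5. 2 is listed earlier → 2 first.
Now 1 and 5 have their prerequisites met. 1 is listed earlier, so 1 next.
That leaves 5 as the only ready step → 5.
Now 3, 4 and 6 have their prerequisites met. 3 is listed earlier, so 3 next.
7 now also ready, so the ready set is {4, 6, 7}; 4 is listed earlier → 4.
6 and 7 are both available; 6 is listed earlier → 6.
7 needed 2, 3 and 5, now all done → 7.

2 → 1 → 5 → 3 → 4 → 6 → 7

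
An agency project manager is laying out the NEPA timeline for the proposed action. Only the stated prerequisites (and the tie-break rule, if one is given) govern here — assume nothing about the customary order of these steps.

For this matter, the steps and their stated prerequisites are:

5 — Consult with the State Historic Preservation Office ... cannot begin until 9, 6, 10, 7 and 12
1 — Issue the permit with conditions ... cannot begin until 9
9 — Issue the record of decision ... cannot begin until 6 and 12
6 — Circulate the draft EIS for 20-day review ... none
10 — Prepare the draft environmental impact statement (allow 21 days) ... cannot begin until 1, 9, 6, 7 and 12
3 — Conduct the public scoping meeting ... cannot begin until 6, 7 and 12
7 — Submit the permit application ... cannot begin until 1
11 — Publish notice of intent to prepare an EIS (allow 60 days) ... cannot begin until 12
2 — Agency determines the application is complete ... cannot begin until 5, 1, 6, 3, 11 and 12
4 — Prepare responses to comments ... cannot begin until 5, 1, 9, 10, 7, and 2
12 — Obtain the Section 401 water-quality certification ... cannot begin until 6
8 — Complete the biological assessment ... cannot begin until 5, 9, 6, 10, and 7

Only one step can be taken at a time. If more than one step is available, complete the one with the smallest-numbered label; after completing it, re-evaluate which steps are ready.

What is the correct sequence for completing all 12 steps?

6 has no prerequisites → 6 first.
That leaves 12 as the only ready step → 12.
9 and 11 are both available; 9 has the earlier label → 9.
Ready: 1 and 11. 1 has the earlier label → 1.
7 now also ready, so the ready set is {7, 11}; 7 has the earlier label → 7.
Now 3, 10 and 11 have their prerequisites met. 3 has the earlier label, so 3 next.
Now 10 and 11 have their prerequisites met. 10 has the earlier label, so 10 next.
5 now also ready, so the ready set is {5, 11}; 5 has the earlier label → 5.
8 now also ready, so the ready set is {8, 11}; 8 has the earlier label → 8.
That leaves 11 as the only ready step → 11.
That leaves 2 as the only ready step → 2.
4 needed 1, 2, 5, 7, 9 and 10, now all done → 4.

6, 12, 9, 1, 7, 3, 10, 5, 8, 11, 2, 4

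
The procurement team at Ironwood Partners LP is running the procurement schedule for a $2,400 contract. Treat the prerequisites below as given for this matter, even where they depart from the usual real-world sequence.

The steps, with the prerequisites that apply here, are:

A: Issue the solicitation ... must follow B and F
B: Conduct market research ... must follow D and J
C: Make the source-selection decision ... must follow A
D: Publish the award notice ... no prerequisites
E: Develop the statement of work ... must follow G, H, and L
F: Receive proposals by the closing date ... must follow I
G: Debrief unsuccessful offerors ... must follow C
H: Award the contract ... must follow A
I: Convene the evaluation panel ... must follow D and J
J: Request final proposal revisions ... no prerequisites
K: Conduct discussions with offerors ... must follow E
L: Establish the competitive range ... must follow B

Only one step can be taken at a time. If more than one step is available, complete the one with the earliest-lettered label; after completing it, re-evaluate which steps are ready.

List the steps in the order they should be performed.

D → J → B → I → F → A → C → G → H → L → E → K

Nothing is required for D and J. D has the earlier label → D first.
That leaves J as the only ready step → J.
Now B and I have their prerequisites met. B has the earlier label, so B next.
I and L are both available; I has the earlier label → I.
F now also ready, so the ready set is {F, L}; F has the earlier label → F.
Now A and L have their prerequisites met. A has the earlier label, so A next.
C and H now also ready, so the ready set is {C, H, L}; C has the earlier label → C.
G, H and L are all available; G has the earlier label → G.
H and L are both available; H has the earlier label → H.
Next only L has its prerequisites met → L.
That leaves E as the only ready step → E.
That leaves K as the only ready step → K.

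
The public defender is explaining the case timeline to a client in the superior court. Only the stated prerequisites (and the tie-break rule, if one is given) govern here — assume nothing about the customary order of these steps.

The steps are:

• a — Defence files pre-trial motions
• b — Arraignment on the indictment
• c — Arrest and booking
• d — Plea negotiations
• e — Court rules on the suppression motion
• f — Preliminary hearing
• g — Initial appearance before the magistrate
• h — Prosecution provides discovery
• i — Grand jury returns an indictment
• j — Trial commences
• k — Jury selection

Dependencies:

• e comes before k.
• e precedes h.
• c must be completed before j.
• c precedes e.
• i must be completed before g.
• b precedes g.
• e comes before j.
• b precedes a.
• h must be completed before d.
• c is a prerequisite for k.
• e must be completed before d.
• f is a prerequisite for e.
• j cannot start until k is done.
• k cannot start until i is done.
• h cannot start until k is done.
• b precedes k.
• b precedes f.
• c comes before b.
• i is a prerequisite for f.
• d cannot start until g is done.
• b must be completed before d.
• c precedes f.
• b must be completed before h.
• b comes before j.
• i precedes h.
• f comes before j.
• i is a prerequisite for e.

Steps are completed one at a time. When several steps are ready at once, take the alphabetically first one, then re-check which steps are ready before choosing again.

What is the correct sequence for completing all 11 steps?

c, b, a, i, f, e, g, k, h, d, j

Nothing is required for c and i. c has the earlier label → c first.
b now also ready, so the ready set is {b, i}; b has the earlier label → b.
Now a and i have their prerequisites met. a has the earlier label, so a next.
That leaves i as the only ready step → i.
Now f and g have their prerequisites met. f has the earlier label, so f next.
Now e and g have their prerequisites met. e has the earlier label, so e next.
Now g and k have their prerequisites met. g has the earlier label, so g next.
k needed b, c, e and i, now all done → k.
Now h and j have their prerequisites met. h has the earlier label, so h next.
d now also ready, so the ready set is {d, j}; d has the earlier label → d.
j is the only step now ready → j.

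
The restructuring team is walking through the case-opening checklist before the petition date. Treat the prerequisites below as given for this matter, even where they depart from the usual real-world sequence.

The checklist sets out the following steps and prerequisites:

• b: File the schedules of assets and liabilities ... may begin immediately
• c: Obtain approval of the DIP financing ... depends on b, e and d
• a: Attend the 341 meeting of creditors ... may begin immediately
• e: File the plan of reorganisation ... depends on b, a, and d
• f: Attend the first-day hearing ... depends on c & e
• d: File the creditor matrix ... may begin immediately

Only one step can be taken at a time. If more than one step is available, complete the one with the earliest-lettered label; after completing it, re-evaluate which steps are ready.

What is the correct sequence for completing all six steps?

Nothing is required for a, b and d. a has the earlier label → a first.
Ready: b and d. b has the earlier label → b.
d is the only step now ready → d.
e needed a, b and d, now all done → e.
That leaves c as the only ready step → c.
f is the only step now ready → f.

a → b → d → e → c → f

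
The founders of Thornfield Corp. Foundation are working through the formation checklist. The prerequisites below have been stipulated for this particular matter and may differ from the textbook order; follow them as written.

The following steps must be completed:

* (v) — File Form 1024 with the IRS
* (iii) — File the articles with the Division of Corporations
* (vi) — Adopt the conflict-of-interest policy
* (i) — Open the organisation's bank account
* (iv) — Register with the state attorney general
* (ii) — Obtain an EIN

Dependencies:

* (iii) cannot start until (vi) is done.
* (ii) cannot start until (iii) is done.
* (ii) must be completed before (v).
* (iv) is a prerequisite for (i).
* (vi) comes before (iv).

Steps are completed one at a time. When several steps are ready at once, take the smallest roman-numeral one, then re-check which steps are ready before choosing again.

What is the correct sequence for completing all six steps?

(vi) → (iii) → (ii) → (iv) → (i) → (v)

Only (vi) has no prerequisites, so it is first.
Now (iii) and (iv) have their prerequisites met. (iii) has the earlier label, so (iii) next.
Ready: (ii) and (iv). (ii) has the earlier label → (ii).
Now (iv) and (v) have their prerequisites met. (iv) has the earlier label, so (iv) next.
(i) now also ready, so the ready set is {(i), (v)}; (i) has the earlier label → (i).
(v) needed (ii), now all done → (v).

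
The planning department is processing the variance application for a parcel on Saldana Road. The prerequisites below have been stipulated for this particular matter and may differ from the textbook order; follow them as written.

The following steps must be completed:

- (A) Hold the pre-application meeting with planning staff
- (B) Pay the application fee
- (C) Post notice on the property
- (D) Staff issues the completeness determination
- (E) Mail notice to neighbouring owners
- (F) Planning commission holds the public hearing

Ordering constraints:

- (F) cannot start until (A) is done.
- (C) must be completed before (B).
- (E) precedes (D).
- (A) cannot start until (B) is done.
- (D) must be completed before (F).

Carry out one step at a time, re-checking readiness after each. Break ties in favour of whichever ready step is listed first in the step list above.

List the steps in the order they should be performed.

(C) (B) (A) (E) (D) (F)

(C) and (E) have no prerequisites; (C) is listed earlier, so (C) is first.
(B) and (E) are both available; (B) is listed earlier → (B).
Now (A) and (E) have their prerequisites met. (A) is listed earlier, so (A) next.
That leaves (E) as the only ready step → (E).
Next only (D) has its prerequisites met → (D).
That leaves (F) as the only ready step → (F).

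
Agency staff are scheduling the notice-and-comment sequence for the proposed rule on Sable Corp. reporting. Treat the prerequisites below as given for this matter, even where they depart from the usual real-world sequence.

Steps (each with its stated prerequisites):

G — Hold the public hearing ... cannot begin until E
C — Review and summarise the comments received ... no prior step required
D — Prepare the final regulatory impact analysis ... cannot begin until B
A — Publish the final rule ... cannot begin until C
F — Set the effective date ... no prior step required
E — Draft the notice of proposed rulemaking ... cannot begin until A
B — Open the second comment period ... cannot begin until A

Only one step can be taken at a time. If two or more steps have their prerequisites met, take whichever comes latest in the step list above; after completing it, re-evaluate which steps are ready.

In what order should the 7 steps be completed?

F, C, A, B, E, D, G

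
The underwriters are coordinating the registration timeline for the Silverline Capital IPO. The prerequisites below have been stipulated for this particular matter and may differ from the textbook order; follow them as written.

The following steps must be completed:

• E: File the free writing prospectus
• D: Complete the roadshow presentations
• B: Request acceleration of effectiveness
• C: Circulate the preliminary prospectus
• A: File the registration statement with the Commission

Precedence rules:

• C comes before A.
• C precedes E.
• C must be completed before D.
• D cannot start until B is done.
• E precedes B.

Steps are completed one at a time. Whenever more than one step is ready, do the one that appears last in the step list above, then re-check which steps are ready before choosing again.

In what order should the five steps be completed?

C A E B D

C is the only step with nothing outstanding, so it goes first.
Ready: A and E. A is listed later → A.
That leaves E as the only ready step → E.
Next only B has its prerequisites met → B.
D needed C and B, now all done → D.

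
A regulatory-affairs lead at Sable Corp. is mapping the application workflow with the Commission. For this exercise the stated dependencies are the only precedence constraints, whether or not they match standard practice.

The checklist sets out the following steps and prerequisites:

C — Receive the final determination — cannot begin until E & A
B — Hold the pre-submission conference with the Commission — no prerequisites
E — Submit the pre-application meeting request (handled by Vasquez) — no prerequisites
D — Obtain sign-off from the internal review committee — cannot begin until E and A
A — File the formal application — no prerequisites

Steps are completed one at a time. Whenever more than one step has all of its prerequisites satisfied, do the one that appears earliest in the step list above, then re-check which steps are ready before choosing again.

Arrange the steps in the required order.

B, E and A have no prerequisites; B is listed earlier, so B is first.
E and A are both available; E is listed earlier → E.
Next only A has its prerequisites met → A.
Ready: C and D. C is listed earlier → C.
D needed E and A, now all done → D.

B → E → A → C → D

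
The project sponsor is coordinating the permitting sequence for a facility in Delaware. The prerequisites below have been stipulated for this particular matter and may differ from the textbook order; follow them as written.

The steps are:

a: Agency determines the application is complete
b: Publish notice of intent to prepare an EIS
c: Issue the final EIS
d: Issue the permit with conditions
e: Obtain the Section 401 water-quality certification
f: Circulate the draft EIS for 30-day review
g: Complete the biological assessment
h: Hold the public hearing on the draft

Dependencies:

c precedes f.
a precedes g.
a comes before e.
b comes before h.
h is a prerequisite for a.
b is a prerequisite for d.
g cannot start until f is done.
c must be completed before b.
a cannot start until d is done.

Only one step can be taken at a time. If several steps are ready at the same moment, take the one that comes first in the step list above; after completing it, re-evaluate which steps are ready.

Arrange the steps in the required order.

c → b → d → f → h → a → e → g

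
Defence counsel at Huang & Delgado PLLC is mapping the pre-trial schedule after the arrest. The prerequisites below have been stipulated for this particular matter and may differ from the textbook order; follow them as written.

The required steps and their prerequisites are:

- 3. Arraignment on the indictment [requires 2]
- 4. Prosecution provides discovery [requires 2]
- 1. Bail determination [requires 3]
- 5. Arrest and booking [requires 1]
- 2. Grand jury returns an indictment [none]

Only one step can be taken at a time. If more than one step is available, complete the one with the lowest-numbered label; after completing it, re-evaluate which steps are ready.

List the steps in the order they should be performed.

2, 3, 1, 4, 5

2 has no prerequisites → 2 first.
Now 3 and 4 have their prerequisites met. 3 has the earlier label, so 3 next.
1 and 4 are both available; 1 has the earlier label → 1.
Now 4 and 5 have their prerequisites met. 4 has the earlier label, so 4 next.
5 is the only step now ready → 5.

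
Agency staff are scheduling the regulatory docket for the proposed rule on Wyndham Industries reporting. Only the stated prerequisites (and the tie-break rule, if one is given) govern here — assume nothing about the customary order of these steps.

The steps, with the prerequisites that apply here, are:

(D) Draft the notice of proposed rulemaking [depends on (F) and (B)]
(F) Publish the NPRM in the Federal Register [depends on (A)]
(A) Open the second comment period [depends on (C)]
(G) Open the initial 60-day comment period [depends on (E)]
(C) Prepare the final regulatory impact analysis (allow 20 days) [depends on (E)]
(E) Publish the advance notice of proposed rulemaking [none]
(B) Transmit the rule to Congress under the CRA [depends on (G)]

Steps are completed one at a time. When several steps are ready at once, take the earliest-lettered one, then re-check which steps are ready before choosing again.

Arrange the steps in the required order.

(E) (C) (A) (F) (G) (B) (D)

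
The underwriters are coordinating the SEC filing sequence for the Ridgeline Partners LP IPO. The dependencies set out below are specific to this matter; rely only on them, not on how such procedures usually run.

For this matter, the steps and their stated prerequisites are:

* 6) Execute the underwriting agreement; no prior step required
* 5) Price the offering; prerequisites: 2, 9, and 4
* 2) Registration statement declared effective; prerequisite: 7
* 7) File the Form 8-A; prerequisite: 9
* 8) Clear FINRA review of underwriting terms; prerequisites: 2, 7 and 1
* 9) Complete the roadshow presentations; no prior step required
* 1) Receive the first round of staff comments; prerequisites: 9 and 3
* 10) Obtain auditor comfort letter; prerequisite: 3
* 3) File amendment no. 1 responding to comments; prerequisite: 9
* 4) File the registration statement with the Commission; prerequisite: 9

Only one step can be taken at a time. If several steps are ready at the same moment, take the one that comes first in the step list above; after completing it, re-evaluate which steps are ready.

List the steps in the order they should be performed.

6 and 9 have no prerequisites; 6 is listed earlier, so 6 is first.
Next only 9 has its prerequisites met → 9.
Ready: 7, 3 and 4. 7 is listed earlier → 7.
Ready: 2, 3 and 4. 2 is listed earlier → 2.
Now 3 and 4 have their prerequisites met. 3 is listed earlier, so 3 next.
Ready: 1, 10 and 4. 1 is listed earlier → 1.
Ready: 8, 10 and 4. 8 is listed earlier → 8.
Ready: 10 and 4. 10 is listed earlier → 10.
Next only 4 has its prerequisites met → 4.
5 needed 2, 9 and 4, now all done → 5.

6, 9, 7, 2, 3, 1, 8, 10, 4, 5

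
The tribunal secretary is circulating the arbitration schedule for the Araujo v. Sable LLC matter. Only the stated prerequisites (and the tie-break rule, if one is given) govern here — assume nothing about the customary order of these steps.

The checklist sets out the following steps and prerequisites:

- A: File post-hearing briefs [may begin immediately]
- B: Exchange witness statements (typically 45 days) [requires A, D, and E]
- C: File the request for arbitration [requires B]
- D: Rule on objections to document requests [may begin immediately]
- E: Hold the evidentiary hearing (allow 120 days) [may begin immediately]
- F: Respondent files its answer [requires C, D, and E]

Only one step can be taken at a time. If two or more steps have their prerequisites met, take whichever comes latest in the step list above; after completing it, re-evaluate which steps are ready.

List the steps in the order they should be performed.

E, D, A, B, C, F

Nothing is required for E, D and A. E is listed later → E first.
Now D and A have their prerequisites met. D is listed later, so D next.
That leaves A as the only ready step → A.
That leaves B as the only ready step → B.
That leaves C as the only ready step → C.
F is the only step now ready → F.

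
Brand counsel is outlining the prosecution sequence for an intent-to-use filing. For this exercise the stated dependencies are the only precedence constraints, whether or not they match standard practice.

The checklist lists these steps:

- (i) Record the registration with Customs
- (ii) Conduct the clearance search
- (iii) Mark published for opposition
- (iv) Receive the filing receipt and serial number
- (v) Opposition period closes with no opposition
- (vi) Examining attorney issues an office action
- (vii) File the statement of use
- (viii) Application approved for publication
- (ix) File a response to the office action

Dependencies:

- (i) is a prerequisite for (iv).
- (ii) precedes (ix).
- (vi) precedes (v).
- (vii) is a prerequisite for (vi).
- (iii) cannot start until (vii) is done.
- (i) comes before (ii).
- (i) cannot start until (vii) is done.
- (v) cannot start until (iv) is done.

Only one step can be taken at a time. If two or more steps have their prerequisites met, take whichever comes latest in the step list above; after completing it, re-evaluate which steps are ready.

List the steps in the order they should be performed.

(viii) and (vii) have no prerequisites; (viii) is listed later, so (viii) is first.
Next only (vii) has its prerequisites met → (vii).
(vi), (iii) and (i) are all available; (vi) is listed later → (vi).
Now (iii) and (i) have their prerequisites met. (iii) is listed later, so (iii) next.
Next only (i) has its prerequisites met → (i).
(iv) and (ii) are both available; (iv) is listed later → (iv).
(v) now also ready, so the ready set is {(v), (ii)}; (v) is listed later → (v).
That leaves (ii) as the only ready step → (ii).
(ix) needed (ii), now all done → (ix).

(viii) → (vii) → (vi) → (iii) → (i) → (iv) → (v) → (ii) → (ix)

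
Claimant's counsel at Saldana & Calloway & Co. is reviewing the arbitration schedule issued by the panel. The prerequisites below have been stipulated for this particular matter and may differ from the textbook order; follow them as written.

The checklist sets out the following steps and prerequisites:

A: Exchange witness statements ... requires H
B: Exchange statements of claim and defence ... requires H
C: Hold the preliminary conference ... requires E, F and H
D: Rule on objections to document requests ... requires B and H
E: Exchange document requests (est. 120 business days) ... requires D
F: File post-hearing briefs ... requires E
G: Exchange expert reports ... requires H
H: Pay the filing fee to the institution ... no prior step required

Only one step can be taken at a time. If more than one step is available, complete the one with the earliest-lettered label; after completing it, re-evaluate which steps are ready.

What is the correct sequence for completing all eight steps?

H, A, B, D, E, F, C, G

Only H has no prerequisites, so it is first.
A, B and G are all available; A has the earlier label → A.
B and G are both available; B has the earlier label → B.
D now also ready, so the ready set is {D, G}; D has the earlier label → D.
E now also ready, so the ready set is {E, G}; E has the earlier label → E.
F now also ready, so the ready set is {F, G}; F has the earlier label → F.
C and G are both available; C has the earlier label → C.
G is the only step now ready → G.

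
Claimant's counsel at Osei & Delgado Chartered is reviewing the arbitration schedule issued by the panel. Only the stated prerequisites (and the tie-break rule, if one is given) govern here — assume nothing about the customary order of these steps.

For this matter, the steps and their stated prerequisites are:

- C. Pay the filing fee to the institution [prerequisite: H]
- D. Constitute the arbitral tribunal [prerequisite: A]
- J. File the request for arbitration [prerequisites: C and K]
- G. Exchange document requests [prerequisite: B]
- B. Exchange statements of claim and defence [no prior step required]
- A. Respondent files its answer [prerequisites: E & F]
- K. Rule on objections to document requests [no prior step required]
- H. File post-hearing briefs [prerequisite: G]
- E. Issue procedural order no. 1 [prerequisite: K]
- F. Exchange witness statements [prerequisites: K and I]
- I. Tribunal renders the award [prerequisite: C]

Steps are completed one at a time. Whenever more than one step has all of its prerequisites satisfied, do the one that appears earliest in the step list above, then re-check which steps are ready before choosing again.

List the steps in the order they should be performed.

B G K H C J E I F A D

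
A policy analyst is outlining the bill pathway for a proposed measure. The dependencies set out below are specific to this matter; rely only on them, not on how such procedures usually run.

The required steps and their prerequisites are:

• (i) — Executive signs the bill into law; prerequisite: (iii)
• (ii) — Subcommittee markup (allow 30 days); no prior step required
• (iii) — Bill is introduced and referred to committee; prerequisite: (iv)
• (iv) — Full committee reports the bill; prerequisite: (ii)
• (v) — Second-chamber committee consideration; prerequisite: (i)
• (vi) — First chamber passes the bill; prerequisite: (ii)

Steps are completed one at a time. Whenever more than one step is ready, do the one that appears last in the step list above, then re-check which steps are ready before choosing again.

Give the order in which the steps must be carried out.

(ii) is the only step with nothing outstanding, so it goes first.
Now (vi) and (iv) have their prerequisites met. (vi) is listed later, so (vi) next.
That leaves (iv) as the only ready step → (iv).
(iii) needed (iv), now all done → (iii).
(i) needed (iii), now all done → (i).
(v) needed (i), now all done → (v).

(ii) (vi) (iv) (iii) (i) (v)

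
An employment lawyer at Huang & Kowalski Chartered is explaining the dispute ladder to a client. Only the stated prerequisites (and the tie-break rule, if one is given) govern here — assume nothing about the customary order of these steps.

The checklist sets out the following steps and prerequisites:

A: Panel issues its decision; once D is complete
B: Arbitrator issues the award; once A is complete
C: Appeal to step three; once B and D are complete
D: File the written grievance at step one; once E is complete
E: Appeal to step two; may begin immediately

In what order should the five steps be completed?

E → D → A → B → C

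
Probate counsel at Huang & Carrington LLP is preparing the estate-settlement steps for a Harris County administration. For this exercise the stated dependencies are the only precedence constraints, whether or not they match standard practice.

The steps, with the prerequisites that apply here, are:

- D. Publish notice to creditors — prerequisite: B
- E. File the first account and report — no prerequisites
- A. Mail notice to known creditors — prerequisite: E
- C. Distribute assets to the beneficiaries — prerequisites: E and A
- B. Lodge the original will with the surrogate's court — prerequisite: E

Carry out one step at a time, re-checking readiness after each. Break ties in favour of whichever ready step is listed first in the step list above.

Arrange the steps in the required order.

E, A, C, B, D

E is the only step with nothing outstanding, so it goes first.
Ready: A and B. A is listed earlier → A.
C and B are both available; C is listed earlier → C.
That leaves B as the only ready step → B.
D needed B, now all done → D.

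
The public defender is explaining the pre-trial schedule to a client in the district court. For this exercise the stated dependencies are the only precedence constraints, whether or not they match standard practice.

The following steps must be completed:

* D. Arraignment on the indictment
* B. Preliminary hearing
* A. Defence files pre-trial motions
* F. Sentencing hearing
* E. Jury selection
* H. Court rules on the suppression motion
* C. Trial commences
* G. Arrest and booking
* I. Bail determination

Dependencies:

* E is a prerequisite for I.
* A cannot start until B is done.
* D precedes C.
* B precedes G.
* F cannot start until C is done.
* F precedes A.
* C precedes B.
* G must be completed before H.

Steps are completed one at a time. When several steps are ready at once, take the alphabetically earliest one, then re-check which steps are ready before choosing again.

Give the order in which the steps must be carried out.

D, C, B, E, F, A, G, H, I

Nothing is required for D and E. D has the earlier label → D first.
C now also ready, so the ready set is {C, E}; C has the earlier label → C.
B and F now also ready, so the ready set is {B, E, F}; B has the earlier label → B.
Ready: E, F and G. E has the earlier label → E.
I now also ready, so the ready set is {F, G, I}; F has the earlier label → F.
A now also ready, so the ready set is {A, G, I}; A has the earlier label → A.
G and I are both available; G has the earlier label → G.
H now also ready, so the ready set is {H, I}; H has the earlier label → H.
I needed E, now all done → I.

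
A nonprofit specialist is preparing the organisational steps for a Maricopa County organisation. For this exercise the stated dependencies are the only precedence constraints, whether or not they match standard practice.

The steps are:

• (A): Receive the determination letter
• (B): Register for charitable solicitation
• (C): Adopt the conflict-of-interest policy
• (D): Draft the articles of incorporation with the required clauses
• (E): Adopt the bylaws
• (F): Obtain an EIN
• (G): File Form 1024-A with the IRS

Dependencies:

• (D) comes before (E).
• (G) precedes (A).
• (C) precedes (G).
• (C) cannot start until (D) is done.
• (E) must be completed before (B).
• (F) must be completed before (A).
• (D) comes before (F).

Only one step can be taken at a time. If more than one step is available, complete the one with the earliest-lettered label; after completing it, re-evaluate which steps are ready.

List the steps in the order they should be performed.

(D), (C), (E), (B), (F), (G), (A)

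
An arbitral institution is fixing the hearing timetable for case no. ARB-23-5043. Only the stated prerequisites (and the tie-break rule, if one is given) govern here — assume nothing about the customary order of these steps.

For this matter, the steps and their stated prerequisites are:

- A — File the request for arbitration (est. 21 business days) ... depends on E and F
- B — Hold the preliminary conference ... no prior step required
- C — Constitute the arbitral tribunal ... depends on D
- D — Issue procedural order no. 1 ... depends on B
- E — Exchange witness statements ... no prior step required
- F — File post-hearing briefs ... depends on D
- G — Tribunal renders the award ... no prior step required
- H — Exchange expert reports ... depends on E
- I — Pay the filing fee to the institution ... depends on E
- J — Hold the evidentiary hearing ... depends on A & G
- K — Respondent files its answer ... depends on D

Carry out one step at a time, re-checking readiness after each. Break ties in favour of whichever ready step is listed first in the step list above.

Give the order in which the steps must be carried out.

B → D → C → E → F → A → G → H → I → J → K

Nothing is required for B, E and G. B is listed earlier → B first.
Ready: D, E and G. D is listed earlier → D.
C, F and K now also ready, so the ready set is {C, E, F, G, K}; C is listed earlier → C.
E, F, G and K are all available; E is listed earlier → E.
F, G, H, I and K are all available; F is listed earlier → F.
Now A, G, H, I and K have their prerequisites met. A is listed earlier, so A next.
Now G, H, I and K have their prerequisites met. G is listed earlier, so G next.
Now H, I, J and K have their prerequisites met. H is listed earlier, so H next.
Now I, J and K have their prerequisites met. I is listed earlier, so I next.
Now J and K have their prerequisites met. J is listed earlier, so J next.
K needed D, now all done → K.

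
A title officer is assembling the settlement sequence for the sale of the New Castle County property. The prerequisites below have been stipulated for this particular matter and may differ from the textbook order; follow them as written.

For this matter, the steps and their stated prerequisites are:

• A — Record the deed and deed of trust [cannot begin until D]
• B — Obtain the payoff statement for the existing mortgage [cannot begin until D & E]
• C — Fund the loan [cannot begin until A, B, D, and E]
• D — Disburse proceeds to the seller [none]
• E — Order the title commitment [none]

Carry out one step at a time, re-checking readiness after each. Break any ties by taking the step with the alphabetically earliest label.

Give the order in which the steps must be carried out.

D and E have no prerequisites; D has the earlier label, so D is first.
A now also ready, so the ready set is {A, E}; A has the earlier label → A.
E is the only step now ready → E.
B needed D and E, now all done → B.
That leaves C as the only ready step → C.

D, A, E, B, C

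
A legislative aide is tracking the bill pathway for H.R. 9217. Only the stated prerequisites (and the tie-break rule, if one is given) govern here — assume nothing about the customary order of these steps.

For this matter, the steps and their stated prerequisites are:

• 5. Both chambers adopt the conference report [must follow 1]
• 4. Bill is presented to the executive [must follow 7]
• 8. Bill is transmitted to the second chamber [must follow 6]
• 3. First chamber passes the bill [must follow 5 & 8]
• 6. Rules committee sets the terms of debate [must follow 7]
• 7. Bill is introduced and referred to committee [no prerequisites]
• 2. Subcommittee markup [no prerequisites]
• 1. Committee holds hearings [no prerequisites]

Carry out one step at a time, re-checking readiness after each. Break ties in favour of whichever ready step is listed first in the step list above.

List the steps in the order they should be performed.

7, 2 and 1 have no prerequisites; 7 is listed earlier, so 7 is first.
4, 6, 2 and 1 are all available; 4 is listed earlier → 4.
Now 6, 2 and 1 have their prerequisites met. 6 is listed earlier, so 6 next.
Ready: 8, 2 and 1. 8 is listed earlier → 8.
Now 2 and 1 have their prerequisites met. 2 is listed earlier, so 2 next.
Next only 1 has its prerequisites met → 1.
Next only 5 has its prerequisites met → 5.
3 is the only step now ready → 3.

7, 4, 6, 8, 2, 1, 5, 3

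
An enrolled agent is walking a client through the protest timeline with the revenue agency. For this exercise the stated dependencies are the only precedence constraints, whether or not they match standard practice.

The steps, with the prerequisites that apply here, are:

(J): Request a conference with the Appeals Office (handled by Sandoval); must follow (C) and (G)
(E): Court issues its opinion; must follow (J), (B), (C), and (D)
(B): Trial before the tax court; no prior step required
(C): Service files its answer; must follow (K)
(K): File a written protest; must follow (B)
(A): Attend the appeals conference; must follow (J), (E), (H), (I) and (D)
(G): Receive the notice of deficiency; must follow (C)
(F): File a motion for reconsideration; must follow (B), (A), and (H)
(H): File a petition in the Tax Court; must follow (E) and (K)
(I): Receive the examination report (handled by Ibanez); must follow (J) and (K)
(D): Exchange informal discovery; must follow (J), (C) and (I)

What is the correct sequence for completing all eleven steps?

(B) is the only step with nothing outstanding, so it goes first.
(K) needed (B), now all done → (K).
(C) is the only step now ready → (C).
(G) needed (C), now all done → (G).
(J) is the only step now ready → (J).
Next only (I) has its prerequisites met → (I).
That leaves (D) as the only ready step → (D).
(E) needed (J), (B), (C) and (D), now all done → (E).
That leaves (H) as the only ready step → (H).
(A) needed (J), (E), (H), (I) and (D), now all done → (A).
That leaves (F) as the only ready step → (F).

(B) (K) (C) (G) (J) (I) (D) (E) (H) (A) (F)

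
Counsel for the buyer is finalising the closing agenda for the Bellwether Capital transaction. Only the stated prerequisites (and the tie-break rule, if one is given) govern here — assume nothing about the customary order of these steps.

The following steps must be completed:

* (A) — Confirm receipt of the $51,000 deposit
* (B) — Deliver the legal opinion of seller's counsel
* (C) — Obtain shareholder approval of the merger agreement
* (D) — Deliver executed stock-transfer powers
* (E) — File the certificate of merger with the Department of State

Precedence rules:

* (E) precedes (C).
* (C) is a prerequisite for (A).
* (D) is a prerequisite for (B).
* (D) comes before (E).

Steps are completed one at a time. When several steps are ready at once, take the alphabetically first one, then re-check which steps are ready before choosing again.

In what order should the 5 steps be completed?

(D) → (B) → (E) → (C) → (A)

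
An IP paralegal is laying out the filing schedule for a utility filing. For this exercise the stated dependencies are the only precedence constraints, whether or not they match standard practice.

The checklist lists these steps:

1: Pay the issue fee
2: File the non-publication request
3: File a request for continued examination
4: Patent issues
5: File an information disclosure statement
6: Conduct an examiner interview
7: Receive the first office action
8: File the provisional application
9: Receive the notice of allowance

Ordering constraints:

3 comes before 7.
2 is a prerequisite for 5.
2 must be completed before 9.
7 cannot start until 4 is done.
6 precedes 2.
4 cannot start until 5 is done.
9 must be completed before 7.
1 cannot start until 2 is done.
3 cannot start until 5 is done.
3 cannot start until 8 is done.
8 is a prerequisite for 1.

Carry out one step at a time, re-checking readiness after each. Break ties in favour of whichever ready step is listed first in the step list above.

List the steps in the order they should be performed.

6, 2, 5, 4, 8, 1, 3, 9, 7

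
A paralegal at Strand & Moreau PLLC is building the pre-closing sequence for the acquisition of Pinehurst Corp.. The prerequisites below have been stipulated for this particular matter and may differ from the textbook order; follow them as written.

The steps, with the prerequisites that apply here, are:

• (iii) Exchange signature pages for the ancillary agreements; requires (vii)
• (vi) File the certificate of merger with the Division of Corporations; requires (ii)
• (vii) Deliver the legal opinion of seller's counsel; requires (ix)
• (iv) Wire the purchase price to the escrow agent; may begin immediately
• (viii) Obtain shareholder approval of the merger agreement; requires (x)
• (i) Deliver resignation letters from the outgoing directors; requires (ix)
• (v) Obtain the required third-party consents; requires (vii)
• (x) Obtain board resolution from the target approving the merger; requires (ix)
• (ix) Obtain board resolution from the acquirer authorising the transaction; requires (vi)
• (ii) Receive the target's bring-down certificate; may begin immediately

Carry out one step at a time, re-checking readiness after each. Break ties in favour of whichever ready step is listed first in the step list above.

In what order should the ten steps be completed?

(iv) (ii) (vi) (ix) (vii) (iii) (i) (v) (x) (viii)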